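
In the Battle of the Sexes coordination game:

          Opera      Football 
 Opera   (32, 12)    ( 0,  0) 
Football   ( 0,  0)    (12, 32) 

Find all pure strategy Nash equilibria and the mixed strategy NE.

Pure NE: (Opera, Opera) and (Football, Football); Mixed NE: p = 0.7273, q = 0.2727

Work:
Check pure NE:
(Opera, Opera): (32, 12) - no unilateral deviation beneficial
(Football, Football): (12, 32) - no unilateral deviation beneficial
Mixed NE: P1 plays Opera with p = 0.7273, P2 plays Opera with q = 0.2727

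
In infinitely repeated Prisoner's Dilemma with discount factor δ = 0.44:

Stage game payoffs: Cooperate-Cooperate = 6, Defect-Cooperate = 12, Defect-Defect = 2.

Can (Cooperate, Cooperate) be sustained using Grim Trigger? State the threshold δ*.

δ* = 0.6; since δ = 0.44 < 0.6, cooperation cannot be sustained

Work:
For Grim Trigger:
Cooperate forever: 6/(1-δ)
Defect then punished: 12 + 2·δ/(1-δ)
Need: 6/(1-δ) ≥ 12 + 2·δ/(1-δ)
Solving: δ ≥ (T-R)/(T-P) = (12-6)/(12-2) = 0.6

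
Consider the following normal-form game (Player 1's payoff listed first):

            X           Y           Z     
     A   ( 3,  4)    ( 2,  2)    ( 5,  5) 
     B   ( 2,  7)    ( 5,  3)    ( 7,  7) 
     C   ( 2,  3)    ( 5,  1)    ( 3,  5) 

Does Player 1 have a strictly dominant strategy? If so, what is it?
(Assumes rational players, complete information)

No strictly dominant strategy exists for Player 1

Work:
A strategy strictly dominates another if it gives a strictly higher payoff against every opponent action. Compare each pair of P1's strategies column-by-column:
  A vs B: [3 vs 2, 2 vs 5, 5 vs 7] → A does not strictly dominate B (column Y: 2 ≤ 5)
  A vs C: [3 vs 2, 2 vs 5, 5 vs 3] → A does not strictly dominate C (column Y: 2 ≤ 5)
  B vs A: [2 vs 3, 5 vs 2, 7 vs 5] → B does not strictly dominate A (column X: 2 ≤ 3)
  B vs C: [2 vs 2, 5 vs 5, 7 vs 3] → B does not strictly dominate C (column X: 2 ≤ 2)
  C vs A: [2 vs 3, 5 vs 2, 3 vs 5] → C does not strictly dominate A (column X: 2 ≤ 3)
  C vs B: [2 vs 2, 5 vs 5, 3 vs 7] → C does not strictly dominate B (column X: 2 ≤ 2)
No single strategy strictly dominates all others → no strictly dominant strategy.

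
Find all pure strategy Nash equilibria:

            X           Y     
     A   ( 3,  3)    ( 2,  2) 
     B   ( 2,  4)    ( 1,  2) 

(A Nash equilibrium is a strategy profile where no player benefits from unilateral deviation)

Nash equilibrium: (A, X)

Work:
Best responses:
  P1 vs X: payoffs [3, 2] → best response A (payoff 3)
  P1 vs Y: payoffs [2, 1] → best response A (payoff 2)
  P2 vs A: payoffs [3, 2] → best response X (payoff 3)
  P2 vs B: payoffs [4, 2] → best response X (payoff 4)
Mutual best responses: (A,X) → Nash equilibria.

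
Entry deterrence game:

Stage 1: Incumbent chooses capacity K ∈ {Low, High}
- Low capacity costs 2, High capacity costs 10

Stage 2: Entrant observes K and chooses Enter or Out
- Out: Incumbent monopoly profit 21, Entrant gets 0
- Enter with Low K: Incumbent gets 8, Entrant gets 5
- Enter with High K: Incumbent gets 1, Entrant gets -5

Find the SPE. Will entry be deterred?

SPE: (High, Enter|Low, Out|High); Entry deterred. Incumbent net profit = 11

Work:
After Low K: Entrant enters (5 > 0)
After High K: Entrant stays out (-5 < 0)
Incumbent: Low → 8−2=6, High → 21−10=11
Incumbent chooses High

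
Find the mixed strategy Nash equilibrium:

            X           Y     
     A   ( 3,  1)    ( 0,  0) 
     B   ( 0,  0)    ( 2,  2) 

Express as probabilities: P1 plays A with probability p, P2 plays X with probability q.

p = 0.6667, q = 0.4

Work:
Find probabilities that make opponent indifferent:
P2 chooses q to make P1 indifferent between A and B
P1 chooses p to make P2 indifferent between X and Y
Mixed NE: P1 plays (A: 0.6667, B: 0.3333), P2 plays (X: 0.4, Y: 0.6)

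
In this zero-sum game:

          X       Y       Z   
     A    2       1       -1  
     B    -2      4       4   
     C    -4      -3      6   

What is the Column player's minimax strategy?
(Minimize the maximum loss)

Column should play X, value = 2

Work:
Column player minimizes Row's maximum payoff:
Column X: max payoff to Row = 2
Column Y: max payoff to Row = 4
Column Z: max payoff to Row = 6
Minimum is 2, achieved by column X.
Minimax strategy: X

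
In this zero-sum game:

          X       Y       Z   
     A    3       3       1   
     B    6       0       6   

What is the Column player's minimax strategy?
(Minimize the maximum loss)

Column should play Y, value = 3

Work:
Column player minimizes Row's maximum payoff:
Column X: max payoff to Row = 6
Column Y: max payoff to Row = 3
Column Z: max payoff to Row = 6
Minimum is 3, achieved by column Y.
Minimax strategy: Y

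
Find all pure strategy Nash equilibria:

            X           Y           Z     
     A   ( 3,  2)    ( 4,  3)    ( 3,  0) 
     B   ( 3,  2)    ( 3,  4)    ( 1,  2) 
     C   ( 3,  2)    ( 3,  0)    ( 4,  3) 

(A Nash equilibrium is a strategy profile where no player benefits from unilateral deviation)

Nash equilibrium: (A, Y), (C, Z)

Work:
Best responses:
  P1 vs X: payoffs [3, 3, 3] → best response A/B/C (payoff 3)
  P1 vs Y: payoffs [4, 3, 3] → best response A (payoff 4)
  P1 vs Z: payoffs [3, 1, 4] → best response C (payoff 4)
  P2 vs A: payoffs [2, 3, 0] → best response Y (payoff 3)
  P2 vs B: payoffs [2, 4, 2] → best response Y (payoff 4)
  P2 vs C: payoffs [2, 0, 3] → best response Z (payoff 3)
Mutual best responses: (A,Y), (C,Z) → Nash equilibria.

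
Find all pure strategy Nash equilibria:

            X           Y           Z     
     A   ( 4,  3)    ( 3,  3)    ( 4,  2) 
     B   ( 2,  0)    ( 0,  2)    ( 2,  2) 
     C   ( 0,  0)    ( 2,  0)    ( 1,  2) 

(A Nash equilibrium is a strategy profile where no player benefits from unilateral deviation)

Nash equilibrium: (A, X), (A, Y)

Work:
Best responses:
  P1 vs X: payoffs [4, 2, 0] → best response A (payoff 4)
  P1 vs Y: payoffs [3, 0, 2] → best response A (payoff 3)
  P1 vs Z: payoffs [4, 2, 1] → best response A (payoff 4)
  P2 vs A: payoffs [3, 3, 2] → best response X/Y (payoff 3)
  P2 vs B: payoffs [0, 2, 2] → best response Y/Z (payoff 2)
  P2 vs C: payoffs [0, 0, 2] → best response Z (payoff 2)
Mutual best responses: (A,X), (A,Y) → Nash equilibria.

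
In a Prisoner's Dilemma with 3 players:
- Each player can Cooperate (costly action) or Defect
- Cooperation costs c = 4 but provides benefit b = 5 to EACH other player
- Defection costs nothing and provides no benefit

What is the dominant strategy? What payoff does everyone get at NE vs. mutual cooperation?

Dominant: Defect; NE payoff = 0; Coop payoff = 6

Work:
Defect dominates (saves cost c = 4, benefit to others is external)
NE: All defect → everyone gets 0
If all cooperate: each receives (2)×5 - 4 = 6
Social dilemma: 6 > 0 but NE gives 0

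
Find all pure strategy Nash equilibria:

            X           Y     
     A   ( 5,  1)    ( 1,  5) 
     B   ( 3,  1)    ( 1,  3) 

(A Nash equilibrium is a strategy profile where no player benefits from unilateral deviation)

Nash equilibrium: (A, Y), (B, Y)

Work:
Best responses:
  P1 vs X: payoffs [5, 3] → best response A (payoff 5)
  P1 vs Y: payoffs [1, 1] → best response A/B (payoff 1)
  P2 vs A: payoffs [1, 5] → best response Y (payoff 5)
  P2 vs B: payoffs [1, 3] → best response Y (payoff 3)
Mutual best responses: (A,Y), (B,Y) → Nash equilibria.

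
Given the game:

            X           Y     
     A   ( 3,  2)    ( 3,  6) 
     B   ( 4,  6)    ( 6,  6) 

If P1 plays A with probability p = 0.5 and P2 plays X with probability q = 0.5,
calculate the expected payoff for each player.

E[P1] = 4.0, E[P2] = 5.0

Work:
E[P1] = p·q·π₁(A,X) + p·(1-q)·π₁(A,Y) + (1-p)·q·π₁(B,X) + (1-p)·(1-q)·π₁(B,Y)
= 0.5·0.5·3 + 0.5·0.5·3 + 0.5·0.5·4 + 0.5·0.5·6
= 4.0

E[P2] = 5.0 (similar calculation)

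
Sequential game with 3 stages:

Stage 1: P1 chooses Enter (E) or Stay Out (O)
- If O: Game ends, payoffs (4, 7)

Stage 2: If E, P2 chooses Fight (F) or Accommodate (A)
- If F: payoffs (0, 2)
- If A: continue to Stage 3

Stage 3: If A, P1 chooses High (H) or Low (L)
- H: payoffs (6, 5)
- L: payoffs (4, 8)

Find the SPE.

SPE: (E, A, H); Outcome (6, 5)

Work:
Stage 3: P1 chooses H (6 vs 4)
Stage 2: P2: F->2, A->5 (anticipating H). Choose A
Stage 1: P1: O->4, E->6 (anticipating A, H). Choose E
SPE path: E -> A -> H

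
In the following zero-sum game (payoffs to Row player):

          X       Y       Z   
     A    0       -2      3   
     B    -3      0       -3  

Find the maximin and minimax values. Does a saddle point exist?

Maximin = -2, Minimax = 0, Saddle: False

Work:
Row minimums: [-2, -3] → maximin = -2
Column maximums: [0, 0, 3] → minimax = 0
No saddle point (maximin ≠ minimax). Mixed strategy needed.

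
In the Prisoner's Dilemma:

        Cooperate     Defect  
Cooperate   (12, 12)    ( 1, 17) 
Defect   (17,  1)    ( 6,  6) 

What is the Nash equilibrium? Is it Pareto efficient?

(Defect, Defect) is NE; not Pareto efficient

Work:
Defect dominates Cooperate for both players:
If P2 cooperates: Defect (17) > Cooperate (12)
If P2 defects: Defect (6) > Cooperate (1)
NE: (Defect, Defect) with payoff (6, 6)
But (Cooperate, Cooperate) = (12, 12) Pareto dominates (6, 6)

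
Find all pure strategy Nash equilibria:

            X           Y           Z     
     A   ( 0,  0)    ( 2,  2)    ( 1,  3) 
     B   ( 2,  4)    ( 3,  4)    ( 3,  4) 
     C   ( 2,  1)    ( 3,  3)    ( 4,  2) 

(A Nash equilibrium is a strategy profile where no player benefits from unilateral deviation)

Nash equilibrium: (B, X), (B, Y), (C, Y)

Work:
Best responses:
  P1 vs X: payoffs [0, 2, 2] → best response B/C (payoff 2)
  P1 vs Y: payoffs [2, 3, 3] → best response B/C (payoff 3)
  P1 vs Z: payoffs [1, 3, 4] → best response C (payoff 4)
  P2 vs A: payoffs [0, 2, 3] → best response Z (payoff 3)
  P2 vs B: payoffs [4, 4, 4] → best response X/Y/Z (payoff 4)
  P2 vs C: payoffs [1, 3, 2] → best response Y (payoff 3)
Mutual best responses: (B,X), (B,Y), (C,Y) → Nash equilibria.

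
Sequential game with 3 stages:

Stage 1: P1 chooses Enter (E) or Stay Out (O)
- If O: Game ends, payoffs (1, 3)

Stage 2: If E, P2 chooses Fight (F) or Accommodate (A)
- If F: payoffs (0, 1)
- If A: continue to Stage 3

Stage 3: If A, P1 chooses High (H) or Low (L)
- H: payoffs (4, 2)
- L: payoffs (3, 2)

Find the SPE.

SPE: (E, A, H); Outcome (4, 2)

Work:
Stage 3: P1 chooses H (4 vs 3)
Stage 2: P2: F->1, A->2 (anticipating H). Choose A
Stage 1: P1: O->1, E->4 (anticipating A, H). Choose E
SPE path: E -> A -> H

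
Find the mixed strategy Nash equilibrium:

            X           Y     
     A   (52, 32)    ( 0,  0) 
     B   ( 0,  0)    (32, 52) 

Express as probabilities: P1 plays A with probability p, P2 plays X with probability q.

p = 0.619, q = 0.381

Work:
Find probabilities that make opponent indifferent:
P2 chooses q to make P1 indifferent between A and B
P1 chooses p to make P2 indifferent between X and Y
Mixed NE: P1 plays (A: 0.619, B: 0.381), P2 plays (X: 0.381, Y: 0.619)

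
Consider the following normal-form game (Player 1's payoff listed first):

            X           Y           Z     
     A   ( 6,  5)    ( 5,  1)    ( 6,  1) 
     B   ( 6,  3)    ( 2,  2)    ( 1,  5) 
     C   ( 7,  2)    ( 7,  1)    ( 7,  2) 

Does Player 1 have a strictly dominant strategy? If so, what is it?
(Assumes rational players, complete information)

Yes, Player 1's strictly dominant strategy is C

Work:
A strategy strictly dominates another if it gives a strictly higher payoff against every opponent action. Compare each pair of P1's strategies column-by-column:
  A vs B: [6 vs 6, 5 vs 2, 6 vs 1] → A does not strictly dominate B (column X: 6 ≤ 6)
  A vs C: [6 vs 7, 5 vs 7, 6 vs 7] → A does not strictly dominate C (column X: 6 ≤ 7)
  B vs A: [6 vs 6, 2 vs 5, 1 vs 6] → B does not strictly dominate A (column X: 6 ≤ 6)
  B vs C: [6 vs 7, 2 vs 7, 1 vs 7] → B does not strictly dominate C (column X: 6 ≤ 7)
  C vs A: [7 vs 6, 7 vs 5, 7 vs 6] → C strictly dominates A
  C vs B: [7 vs 6, 7 vs 2, 7 vs 1] → C strictly dominates B
C strictly dominates every other strategy → strictly dominant.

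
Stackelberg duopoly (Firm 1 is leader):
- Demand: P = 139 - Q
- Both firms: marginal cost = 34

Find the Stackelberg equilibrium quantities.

q₁* (leader) = 52.5, q₂* (follower) = 26.25

Work:
Follower's reaction: q₂ = (a - c - q₁)/2
Leader substitutes: π₁ = q₁·(a - q₁ - (a-c-q₁)/2 - c)
FOC: q₁* = (139 - 34)/2 = 52.50
Then: q₂* = (139 - 34 - 52.5)/2 = 26.25
Leader has first-mover advantage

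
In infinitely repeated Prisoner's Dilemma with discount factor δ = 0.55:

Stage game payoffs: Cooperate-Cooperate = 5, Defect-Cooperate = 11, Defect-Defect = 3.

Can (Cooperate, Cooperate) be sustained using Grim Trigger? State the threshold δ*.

δ* = 0.75; since δ = 0.55 < 0.75, cooperation cannot be sustained

Work:
For Grim Trigger:
Cooperate forever: 5/(1-δ)
Defect then punished: 11 + 3·δ/(1-δ)
Need: 5/(1-δ) ≥ 11 + 3·δ/(1-δ)
Solving: δ ≥ (T-R)/(T-P) = (11-5)/(11-3) = 0.75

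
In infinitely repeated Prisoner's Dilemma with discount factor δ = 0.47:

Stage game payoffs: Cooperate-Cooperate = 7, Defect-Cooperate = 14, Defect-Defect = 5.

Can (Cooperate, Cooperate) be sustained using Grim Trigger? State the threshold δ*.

δ* = 0.7778; since δ = 0.47 < 0.7778, cooperation cannot be sustained

Work:
For Grim Trigger:
Cooperate forever: 7/(1-δ)
Defect then punished: 14 + 5·δ/(1-δ)
Need: 7/(1-δ) ≥ 14 + 5·δ/(1-δ)
Solving: δ ≥ (T-R)/(T-P) = (14-7)/(14-5) = 0.7778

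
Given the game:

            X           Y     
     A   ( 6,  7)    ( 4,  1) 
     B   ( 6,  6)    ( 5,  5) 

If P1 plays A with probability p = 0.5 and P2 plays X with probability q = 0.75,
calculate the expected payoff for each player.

E[P1] = 5.625, E[P2] = 5.625

Work:
E[P1] = p·q·π₁(A,X) + p·(1-q)·π₁(A,Y) + (1-p)·q·π₁(B,X) + (1-p)·(1-q)·π₁(B,Y)
= 0.5·0.75·6 + 0.5·0.25·4 + 0.5·0.75·6 + 0.5·0.25·5
= 5.625

E[P2] = 5.625 (similar calculation)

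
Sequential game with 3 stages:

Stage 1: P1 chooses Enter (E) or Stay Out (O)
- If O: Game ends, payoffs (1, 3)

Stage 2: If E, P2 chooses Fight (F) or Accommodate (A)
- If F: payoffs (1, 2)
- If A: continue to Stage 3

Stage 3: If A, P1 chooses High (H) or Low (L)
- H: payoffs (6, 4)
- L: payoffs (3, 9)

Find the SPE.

SPE: (E, A, H); Outcome (6, 4)

Work:
Stage 3: P1 chooses H (6 vs 3)
Stage 2: P2: F->2, A->4 (anticipating H). Choose A
Stage 1: P1: O->1, E->6 (anticipating A, H). Choose E
SPE path: E -> A -> H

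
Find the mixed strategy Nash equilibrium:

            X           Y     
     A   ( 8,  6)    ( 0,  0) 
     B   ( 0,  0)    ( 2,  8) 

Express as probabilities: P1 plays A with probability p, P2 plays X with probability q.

p = 0.5714, q = 0.2

Work:
Find probabilities that make opponent indifferent:
P2 chooses q to make P1 indifferent between A and B
P1 chooses p to make P2 indifferent between X and Y
Mixed NE: P1 plays (A: 0.5714, B: 0.4286), P2 plays (X: 0.2, Y: 0.8)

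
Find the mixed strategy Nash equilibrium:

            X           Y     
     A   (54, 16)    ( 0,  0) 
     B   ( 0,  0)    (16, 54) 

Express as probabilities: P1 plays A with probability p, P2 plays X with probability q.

p = 0.7714, q = 0.2286

Work:
Find probabilities that make opponent indifferent:
P2 chooses q to make P1 indifferent between A and B
P1 chooses p to make P2 indifferent between X and Y
Mixed NE: P1 plays (A: 0.7714, B: 0.2286), P2 plays (X: 0.2286, Y: 0.7714)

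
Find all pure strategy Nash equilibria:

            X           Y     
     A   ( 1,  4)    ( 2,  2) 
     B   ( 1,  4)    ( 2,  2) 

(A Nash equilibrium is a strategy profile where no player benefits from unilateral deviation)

Nash equilibrium: (A, X), (B, X)

Work:
Best responses:
  P1 vs X: payoffs [1, 1] → best response A/B (payoff 1)
  P1 vs Y: payoffs [2, 2] → best response A/B (payoff 2)
  P2 vs A: payoffs [4, 2] → best response X (payoff 4)
  P2 vs B: payoffs [4, 2] → best response X (payoff 4)
Mutual best responses: (A,X), (B,X) → Nash equilibria.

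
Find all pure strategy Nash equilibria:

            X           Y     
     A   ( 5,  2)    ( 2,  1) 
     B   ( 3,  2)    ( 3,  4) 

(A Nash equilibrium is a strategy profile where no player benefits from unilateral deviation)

Nash equilibrium: (A, X), (B, Y)

Work:
Best responses:
  P1 vs X: payoffs [5, 3] → best response A (payoff 5)
  P1 vs Y: payoffs [2, 3] → best response B (payoff 3)
  P2 vs A: payoffs [2, 1] → best response X (payoff 2)
  P2 vs B: payoffs [2, 4] → best response Y (payoff 4)
Mutual best responses: (A,X), (B,Y) → Nash equilibria.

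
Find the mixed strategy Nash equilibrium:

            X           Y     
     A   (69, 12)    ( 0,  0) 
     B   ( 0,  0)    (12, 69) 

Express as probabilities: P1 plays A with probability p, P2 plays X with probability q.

p = 0.8519, q = 0.1481

Work:
Find probabilities that make opponent indifferent:
P2 chooses q to make P1 indifferent between A and B
P1 chooses p to make P2 indifferent between X and Y
Mixed NE: P1 plays (A: 0.8519, B: 0.1481), P2 plays (X: 0.1481, Y: 0.8519)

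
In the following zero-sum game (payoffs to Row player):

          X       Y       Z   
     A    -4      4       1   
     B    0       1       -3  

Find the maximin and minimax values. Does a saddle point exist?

Maximin = -3, Minimax = 0, Saddle: False

Work:
Row minimums: [-4, -3] → maximin = -3
Column maximums: [0, 4, 1] → minimax = 0
No saddle point (maximin ≠ minimax). Mixed strategy needed.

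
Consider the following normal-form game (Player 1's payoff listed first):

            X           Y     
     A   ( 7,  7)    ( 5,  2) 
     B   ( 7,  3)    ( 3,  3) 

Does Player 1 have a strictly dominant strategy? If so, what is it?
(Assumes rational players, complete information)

No strictly dominant strategy exists for Player 1

Work:
A strategy strictly dominates another if it gives a strictly higher payoff against every opponent action. Compare each pair of P1's strategies column-by-column:
  A vs B: [7 vs 7, 5 vs 3] → A does not strictly dominate B (column X: 7 ≤ 7)
  B vs A: [7 vs 7, 3 vs 5] → B does not strictly dominate A (column X: 7 ≤ 7)
No single strategy strictly dominates all others → no strictly dominant strategy.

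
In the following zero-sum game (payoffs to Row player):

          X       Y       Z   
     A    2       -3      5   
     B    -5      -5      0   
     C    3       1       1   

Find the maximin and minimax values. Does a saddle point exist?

Maximin = 1, Minimax = 1, Saddle: True

Work:
Row minimums: [-3, -5, 1] → maximin = 1
Column maximums: [3, 1, 5] → minimax = 1
Saddle point exists! Game value = 1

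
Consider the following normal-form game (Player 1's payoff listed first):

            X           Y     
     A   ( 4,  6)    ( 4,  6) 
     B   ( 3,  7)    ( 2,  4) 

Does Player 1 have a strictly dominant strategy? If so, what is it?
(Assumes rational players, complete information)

Yes, Player 1's strictly dominant strategy is A

Work:
A strategy strictly dominates another if it gives a strictly higher payoff against every opponent action. Compare each pair of P1's strategies column-by-column:
  A vs B: [4 vs 3, 4 vs 2] → A strictly dominates B
  B vs A: [3 vs 4, 2 vs 4] → B does not strictly dominate A (column X: 3 ≤ 4)
A strictly dominates every other strategy → strictly dominant.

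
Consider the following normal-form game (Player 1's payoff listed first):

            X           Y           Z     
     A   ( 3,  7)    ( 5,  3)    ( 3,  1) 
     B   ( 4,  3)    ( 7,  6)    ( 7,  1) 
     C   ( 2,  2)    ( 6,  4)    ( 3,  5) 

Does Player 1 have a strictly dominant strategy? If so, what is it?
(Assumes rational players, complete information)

Yes, Player 1's strictly dominant strategy is B

Work:
A strategy strictly dominates another if it gives a strictly higher payoff against every opponent action. Compare each pair of P1's strategies column-by-column:
  A vs B: [3 vs 4, 5 vs 7, 3 vs 7] → A does not strictly dominate B (column X: 3 ≤ 4)
  A vs C: [3 vs 2, 5 vs 6, 3 vs 3] → A does not strictly dominate C (column Y: 5 ≤ 6)
  B vs A: [4 vs 3, 7 vs 5, 7 vs 3] → B strictly dominates A
  B vs C: [4 vs 2, 7 vs 6, 7 vs 3] → B strictly dominates C
  C vs A: [2 vs 3, 6 vs 5, 3 vs 3] → C does not strictly dominate A (column X: 2 ≤ 3)
  C vs B: [2 vs 4, 6 vs 7, 3 vs 7] → C does not strictly dominate B (column X: 2 ≤ 4)
B strictly dominates every other strategy → strictly dominant.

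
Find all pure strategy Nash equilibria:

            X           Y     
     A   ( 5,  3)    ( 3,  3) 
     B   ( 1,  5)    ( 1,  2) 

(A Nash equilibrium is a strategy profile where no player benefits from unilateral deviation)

Nash equilibrium: (A, X), (A, Y)

Work:
Best responses:
  P1 vs X: payoffs [5, 1] → best response A (payoff 5)
  P1 vs Y: payoffs [3, 1] → best response A (payoff 3)
  P2 vs A: payoffs [3, 3] → best response X/Y (payoff 3)
  P2 vs B: payoffs [5, 2] → best response X (payoff 5)
Mutual best responses: (A,X), (A,Y) → Nash equilibria.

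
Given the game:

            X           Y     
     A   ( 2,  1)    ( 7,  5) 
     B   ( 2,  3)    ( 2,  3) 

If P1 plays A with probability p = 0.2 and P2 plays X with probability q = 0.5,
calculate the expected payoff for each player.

E[P1] = 2.5, E[P2] = 3.0

Work:
E[P1] = p·q·π₁(A,X) + p·(1-q)·π₁(A,Y) + (1-p)·q·π₁(B,X) + (1-p)·(1-q)·π₁(B,Y)
= 0.2·0.5·2 + 0.2·0.5·7 + 0.8·0.5·2 + 0.8·0.5·2
= 2.5

E[P2] = 3.0 (similar calculation)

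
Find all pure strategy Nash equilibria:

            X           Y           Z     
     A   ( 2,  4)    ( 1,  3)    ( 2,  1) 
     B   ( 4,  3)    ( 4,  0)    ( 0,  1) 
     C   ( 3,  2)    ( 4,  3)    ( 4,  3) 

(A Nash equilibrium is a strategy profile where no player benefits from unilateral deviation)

Nash equilibrium: (B, X), (C, Y), (C, Z)

Work:
Best responses:
  P1 vs X: payoffs [2, 4, 3] → best response B (payoff 4)
  P1 vs Y: payoffs [1, 4, 4] → best response B/C (payoff 4)
  P1 vs Z: payoffs [2, 0, 4] → best response C (payoff 4)
  P2 vs A: payoffs [4, 3, 1] → best response X (payoff 4)
  P2 vs B: payoffs [3, 0, 1] → best response X (payoff 3)
  P2 vs C: payoffs [2, 3, 3] → best response Y/Z (payoff 3)
Mutual best responses: (B,X), (C,Y), (C,Z) → Nash equilibria.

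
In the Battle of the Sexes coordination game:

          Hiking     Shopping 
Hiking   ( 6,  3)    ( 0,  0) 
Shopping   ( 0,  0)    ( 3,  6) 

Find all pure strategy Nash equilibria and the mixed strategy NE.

Pure NE: (Hiking, Hiking) and (Shopping, Shopping); Mixed NE: p = 0.6667, q = 0.3333

Work:
Check pure NE:
(Hiking, Hiking): (6, 3) - no unilateral deviation beneficial
(Shopping, Shopping): (3, 6) - no unilateral deviation beneficial
Mixed NE: P1 plays Hiking with p = 0.6667, P2 plays Hiking with q = 0.3333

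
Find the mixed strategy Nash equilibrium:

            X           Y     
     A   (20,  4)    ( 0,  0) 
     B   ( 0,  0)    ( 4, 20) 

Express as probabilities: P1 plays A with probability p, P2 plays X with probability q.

p = 0.8333, q = 0.1667

Work:
Find probabilities that make opponent indifferent:
P2 chooses q to make P1 indifferent between A and B
P1 chooses p to make P2 indifferent between X and Y
Mixed NE: P1 plays (A: 0.8333, B: 0.1667), P2 plays (X: 0.1667, Y: 0.8333)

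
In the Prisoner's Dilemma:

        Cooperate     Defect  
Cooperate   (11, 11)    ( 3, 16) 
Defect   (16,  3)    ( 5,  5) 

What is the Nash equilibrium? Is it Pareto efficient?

(Defect, Defect) is NE; not Pareto efficient

Work:
Defect dominates Cooperate for both players:
If P2 cooperates: Defect (16) > Cooperate (11)
If P2 defects: Defect (5) > Cooperate (3)
NE: (Defect, Defect) with payoff (5, 5)
But (Cooperate, Cooperate) = (11, 11) Pareto dominates (5, 5)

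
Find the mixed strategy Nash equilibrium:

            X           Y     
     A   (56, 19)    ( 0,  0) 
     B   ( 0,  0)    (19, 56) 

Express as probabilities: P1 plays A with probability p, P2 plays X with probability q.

p = 0.7467, q = 0.2533

Work:
Find probabilities that make opponent indifferent:
P2 chooses q to make P1 indifferent between A and B
P1 chooses p to make P2 indifferent between X and Y
Mixed NE: P1 plays (A: 0.7467, B: 0.2533), P2 plays (X: 0.2533, Y: 0.7467)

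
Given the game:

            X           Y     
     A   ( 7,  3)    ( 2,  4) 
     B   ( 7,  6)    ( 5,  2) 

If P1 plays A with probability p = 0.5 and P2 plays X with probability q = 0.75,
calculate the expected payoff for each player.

E[P1] = 6.125, E[P2] = 4.125

Work:
E[P1] = p·q·π₁(A,X) + p·(1-q)·π₁(A,Y) + (1-p)·q·π₁(B,X) + (1-p)·(1-q)·π₁(B,Y)
= 0.5·0.75·7 + 0.5·0.25·2 + 0.5·0.75·7 + 0.5·0.25·5
= 6.125

E[P2] = 4.125 (similar calculation)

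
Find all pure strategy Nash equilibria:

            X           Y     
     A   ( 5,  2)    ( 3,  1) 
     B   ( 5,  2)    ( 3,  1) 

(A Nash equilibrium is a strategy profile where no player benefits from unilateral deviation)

Nash equilibrium: (A, X), (B, X)

Work:
Best responses:
  P1 vs X: payoffs [5, 5] → best response A/B (payoff 5)
  P1 vs Y: payoffs [3, 3] → best response A/B (payoff 3)
  P2 vs A: payoffs [2, 1] → best response X (payoff 2)
  P2 vs B: payoffs [2, 1] → best response X (payoff 2)
Mutual best responses: (A,X), (B,X) → Nash equilibria.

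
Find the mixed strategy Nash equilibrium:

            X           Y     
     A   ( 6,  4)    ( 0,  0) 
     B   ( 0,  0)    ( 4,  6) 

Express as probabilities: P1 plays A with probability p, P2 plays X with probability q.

p = 0.6, q = 0.4

Work:
Find probabilities that make opponent indifferent:
P2 chooses q to make P1 indifferent between A and B
P1 chooses p to make P2 indifferent between X and Y
Mixed NE: P1 plays (A: 0.6, B: 0.4), P2 plays (X: 0.4, Y: 0.6)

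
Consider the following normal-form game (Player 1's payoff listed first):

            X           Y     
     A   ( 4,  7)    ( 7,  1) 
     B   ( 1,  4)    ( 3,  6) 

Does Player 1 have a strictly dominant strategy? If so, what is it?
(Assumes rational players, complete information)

Yes, Player 1's strictly dominant strategy is A

Work:
A strategy strictly dominates another if it gives a strictly higher payoff against every opponent action. Compare each pair of P1's strategies column-by-column:
  A vs B: [4 vs 1, 7 vs 3] → A strictly dominates B
  B vs A: [1 vs 4, 3 vs 7] → B does not strictly dominate A (column X: 1 ≤ 4)
A strictly dominates every other strategy → strictly dominant.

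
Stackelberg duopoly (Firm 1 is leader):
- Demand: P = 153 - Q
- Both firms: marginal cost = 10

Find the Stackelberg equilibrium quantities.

q₁* (leader) = 71.5, q₂* (follower) = 35.75

Work:
Follower's reaction: q₂ = (a - c - q₁)/2
Leader substitutes: π₁ = q₁·(a - q₁ - (a-c-q₁)/2 - c)
FOC: q₁* = (153 - 10)/2 = 71.50
Then: q₂* = (153 - 10 - 71.5)/2 = 35.75
Leader has first-mover advantage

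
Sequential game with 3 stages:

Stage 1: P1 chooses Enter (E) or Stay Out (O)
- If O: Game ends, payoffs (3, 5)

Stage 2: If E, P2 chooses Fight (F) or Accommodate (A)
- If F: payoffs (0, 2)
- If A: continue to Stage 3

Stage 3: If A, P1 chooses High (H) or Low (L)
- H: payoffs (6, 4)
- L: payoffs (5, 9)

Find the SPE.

SPE: (E, A, H); Outcome (6, 4)

Work:
Stage 3: P1 chooses H (6 vs 5)
Stage 2: P2: F->2, A->4 (anticipating H). Choose A
Stage 1: P1: O->3, E->6 (anticipating A, H). Choose E
SPE path: E -> A -> H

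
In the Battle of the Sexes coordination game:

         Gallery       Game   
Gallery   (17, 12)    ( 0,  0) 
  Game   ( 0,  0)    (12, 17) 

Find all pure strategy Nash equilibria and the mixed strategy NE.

Pure NE: (Gallery, Gallery) and (Game, Game); Mixed NE: p = 0.5862, q = 0.4138

Work:
Check pure NE:
(Gallery, Gallery): (17, 12) - no unilateral deviation beneficial
(Game, Game): (12, 17) - no unilateral deviation beneficial
Mixed NE: P1 plays Gallery with p = 0.5862, P2 plays Gallery with q = 0.4138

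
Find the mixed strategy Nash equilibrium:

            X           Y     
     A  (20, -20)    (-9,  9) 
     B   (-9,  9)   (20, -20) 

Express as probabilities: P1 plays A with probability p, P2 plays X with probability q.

p = 0.5, q = 0.5

Work:
Find probabilities that make opponent indifferent:
P2 chooses q to make P1 indifferent between A and B
P1 chooses p to make P2 indifferent between X and Y
Mixed NE: P1 plays (A: 0.5, B: 0.5), P2 plays (X: 0.5, Y: 0.5)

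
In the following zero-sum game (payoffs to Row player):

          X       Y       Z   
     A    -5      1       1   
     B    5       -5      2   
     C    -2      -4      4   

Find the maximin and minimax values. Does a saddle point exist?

Maximin = -4, Minimax = 1, Saddle: False

Work:
Row minimums: [-5, -5, -4] → maximin = -4
Column maximums: [5, 1, 4] → minimax = 1
No saddle point (maximin ≠ minimax). Mixed strategy needed.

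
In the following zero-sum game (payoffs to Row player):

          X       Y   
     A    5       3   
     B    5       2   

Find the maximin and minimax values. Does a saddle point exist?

Maximin = 3, Minimax = 3, Saddle: True

Work:
Row minimums: [3, 2] → maximin = 3
Column maximums: [5, 3] → minimax = 3
Saddle point exists! Game value = 3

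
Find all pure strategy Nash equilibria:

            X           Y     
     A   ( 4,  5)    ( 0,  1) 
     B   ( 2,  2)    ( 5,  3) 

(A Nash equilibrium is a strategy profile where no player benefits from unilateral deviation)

Nash equilibrium: (A, X), (B, Y)

Work:
Best responses:
  P1 vs X: payoffs [4, 2] → best response A (payoff 4)
  P1 vs Y: payoffs [0, 5] → best response B (payoff 5)
  P2 vs A: payoffs [5, 1] → best response X (payoff 5)
  P2 vs B: payoffs [2, 3] → best response Y (payoff 3)
Mutual best responses: (A,X), (B,Y) → Nash equilibria.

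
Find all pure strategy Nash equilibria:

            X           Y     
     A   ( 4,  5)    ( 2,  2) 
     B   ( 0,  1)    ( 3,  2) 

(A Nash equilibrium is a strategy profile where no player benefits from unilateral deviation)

Nash equilibrium: (A, X), (B, Y)

Work:
Best responses:
  P1 vs X: payoffs [4, 0] → best response A (payoff 4)
  P1 vs Y: payoffs [2, 3] → best response B (payoff 3)
  P2 vs A: payoffs [5, 2] → best response X (payoff 5)
  P2 vs B: payoffs [1, 2] → best response Y (payoff 2)
Mutual best responses: (A,X), (B,Y) → Nash equilibria.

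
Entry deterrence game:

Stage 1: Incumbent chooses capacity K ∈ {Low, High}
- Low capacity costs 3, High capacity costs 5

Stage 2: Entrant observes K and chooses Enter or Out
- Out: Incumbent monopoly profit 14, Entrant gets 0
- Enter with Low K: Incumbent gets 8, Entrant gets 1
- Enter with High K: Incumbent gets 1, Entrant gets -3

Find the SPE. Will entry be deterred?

SPE: (High, Enter|Low, Out|High); Entry deterred. Incumbent net profit = 9

Work:
After Low K: Entrant enters (1 > 0)
After High K: Entrant stays out (-3 < 0)
Incumbent: Low → 8−3=5, High → 14−5=9
Incumbent chooses High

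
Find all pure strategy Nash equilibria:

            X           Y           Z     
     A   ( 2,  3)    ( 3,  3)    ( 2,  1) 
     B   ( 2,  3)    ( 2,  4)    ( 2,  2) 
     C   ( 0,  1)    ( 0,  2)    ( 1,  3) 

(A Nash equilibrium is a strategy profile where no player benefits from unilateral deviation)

Nash equilibrium: (A, X), (A, Y)

Work:
Best responses:
  P1 vs X: payoffs [2, 2, 0] → best response A/B (payoff 2)
  P1 vs Y: payoffs [3, 2, 0] → best response A (payoff 3)
  P1 vs Z: payoffs [2, 2, 1] → best response A/B (payoff 2)
  P2 vs A: payoffs [3, 3, 1] → best response X/Y (payoff 3)
  P2 vs B: payoffs [3, 4, 2] → best response Y (payoff 4)
  P2 vs C: payoffs [1, 2, 3] → best response Z (payoff 3)
Mutual best responses: (A,X), (A,Y) → Nash equilibria.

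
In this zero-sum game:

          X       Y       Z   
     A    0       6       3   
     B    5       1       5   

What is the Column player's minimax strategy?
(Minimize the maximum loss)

Column should play X or Z (all achieve the minimum), value = 5

Work:
Column player minimizes Row's maximum payoff:
Column X: max payoff to Row = 5
Column Y: max payoff to Row = 6
Column Z: max payoff to Row = 5
Minimum is 5, achieved by columns X, Z (tied).
Each of X or Z is a minimax strategy.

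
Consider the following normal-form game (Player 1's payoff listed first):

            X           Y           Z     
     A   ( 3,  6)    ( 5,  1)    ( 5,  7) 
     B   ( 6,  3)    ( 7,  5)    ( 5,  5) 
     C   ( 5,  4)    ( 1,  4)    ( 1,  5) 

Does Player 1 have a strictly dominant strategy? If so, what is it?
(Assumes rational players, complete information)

No strictly dominant strategy exists for Player 1

Work:
A strategy strictly dominates another if it gives a strictly higher payoff against every opponent action. Compare each pair of P1's strategies column-by-column:
  A vs B: [3 vs 6, 5 vs 7, 5 vs 5] → A does not strictly dominate B (column X: 3 ≤ 6)
  A vs C: [3 vs 5, 5 vs 1, 5 vs 1] → A does not strictly dominate C (column X: 3 ≤ 5)
  B vs A: [6 vs 3, 7 vs 5, 5 vs 5] → B does not strictly dominate A (column Z: 5 ≤ 5)
  B vs C: [6 vs 5, 7 vs 1, 5 vs 1] → B strictly dominates C
  C vs A: [5 vs 3, 1 vs 5, 1 vs 5] → C does not strictly dominate A (column Y: 1 ≤ 5)
  C vs B: [5 vs 6, 1 vs 7, 1 vs 5] → C does not strictly dominate B (column X: 5 ≤ 6)
No single strategy strictly dominates all others → no strictly dominant strategy.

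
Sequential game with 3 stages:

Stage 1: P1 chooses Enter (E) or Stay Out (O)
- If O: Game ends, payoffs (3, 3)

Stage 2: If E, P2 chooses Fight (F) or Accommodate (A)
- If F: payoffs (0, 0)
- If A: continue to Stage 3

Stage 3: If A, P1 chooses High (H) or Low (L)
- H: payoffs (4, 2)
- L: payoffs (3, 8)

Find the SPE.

SPE: (E, A, H); Outcome (4, 2)

Work:
Stage 3: P1 chooses H (4 vs 3)
Stage 2: P2: F->0, A->2 (anticipating H). Choose A
Stage 1: P1: O->3, E->4 (anticipating A, H). Choose E
SPE path: E -> A -> H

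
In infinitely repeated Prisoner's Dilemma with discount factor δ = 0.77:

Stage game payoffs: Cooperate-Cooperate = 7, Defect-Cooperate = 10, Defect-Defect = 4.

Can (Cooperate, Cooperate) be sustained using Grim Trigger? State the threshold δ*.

δ* = 0.5; since δ = 0.77 ≥ 0.5, cooperation can be sustained

Work:
For Grim Trigger:
Cooperate forever: 7/(1-δ)
Defect then punished: 10 + 4·δ/(1-δ)
Need: 7/(1-δ) ≥ 10 + 4·δ/(1-δ)
Solving: δ ≥ (T-R)/(T-P) = (10-7)/(10-4) = 0.5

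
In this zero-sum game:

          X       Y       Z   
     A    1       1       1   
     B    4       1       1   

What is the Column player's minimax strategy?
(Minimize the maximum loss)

Column should play Y or Z (all achieve the minimum), value = 1

Work:
Column player minimizes Row's maximum payoff:
Column X: max payoff to Row = 4
Column Y: max payoff to Row = 1
Column Z: max payoff to Row = 1
Minimum is 1, achieved by columns Y, Z (tied).
Each of Y or Z is a minimax strategy.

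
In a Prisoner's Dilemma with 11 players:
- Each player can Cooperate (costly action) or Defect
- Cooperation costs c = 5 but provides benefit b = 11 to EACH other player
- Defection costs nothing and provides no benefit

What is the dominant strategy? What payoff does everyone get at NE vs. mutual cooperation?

Dominant: Defect; NE payoff = 0; Coop payoff = 105

Work:
Defect dominates (saves cost c = 5, benefit to others is external)
NE: All defect → everyone gets 0
If all cooperate: each receives (10)×11 - 5 = 105
Social dilemma: 105 > 0 but NE gives 0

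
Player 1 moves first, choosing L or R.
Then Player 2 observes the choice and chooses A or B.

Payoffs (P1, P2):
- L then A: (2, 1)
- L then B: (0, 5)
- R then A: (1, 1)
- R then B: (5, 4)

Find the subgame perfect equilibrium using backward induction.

P1 plays R, P2 plays B after L and B after R; Payoff (5, 4)

Work:
Backward induction:
After L: P2 chooses B → P1 gets 0
After R: P2 chooses B → P1 gets 5
P1 chooses R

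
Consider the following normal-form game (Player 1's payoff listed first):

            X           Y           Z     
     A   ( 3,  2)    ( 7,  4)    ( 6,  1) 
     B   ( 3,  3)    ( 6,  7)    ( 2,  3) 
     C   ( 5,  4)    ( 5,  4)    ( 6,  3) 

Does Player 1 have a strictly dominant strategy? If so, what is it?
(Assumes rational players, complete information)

No strictly dominant strategy exists for Player 1

Work:
A strategy strictly dominates another if it gives a strictly higher payoff against every opponent action. Compare each pair of P1's strategies column-by-column:
  A vs B: [3 vs 3, 7 vs 6, 6 vs 2] → A does not strictly dominate B (column X: 3 ≤ 3)
  A vs C: [3 vs 5, 7 vs 5, 6 vs 6] → A does not strictly dominate C (column X: 3 ≤ 5)
  B vs A: [3 vs 3, 6 vs 7, 2 vs 6] → B does not strictly dominate A (column X: 3 ≤ 3)
  B vs C: [3 vs 5, 6 vs 5, 2 vs 6] → B does not strictly dominate C (column X: 3 ≤ 5)
  C vs A: [5 vs 3, 5 vs 7, 6 vs 6] → C does not strictly dominate A (column Y: 5 ≤ 7)
  C vs B: [5 vs 3, 5 vs 6, 6 vs 2] → C does not strictly dominate B (column Y: 5 ≤ 6)
No single strategy strictly dominates all others → no strictly dominant strategy.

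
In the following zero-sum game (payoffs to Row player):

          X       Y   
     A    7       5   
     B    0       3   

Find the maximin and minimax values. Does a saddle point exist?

Maximin = 5, Minimax = 5, Saddle: True

Work:
Row minimums: [5, 0] → maximin = 5
Column maximums: [7, 5] → minimax = 5
Saddle point exists! Game value = 5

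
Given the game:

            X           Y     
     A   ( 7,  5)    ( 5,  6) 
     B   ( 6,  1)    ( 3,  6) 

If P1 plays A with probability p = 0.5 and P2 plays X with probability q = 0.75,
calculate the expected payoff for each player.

E[P1] = 5.875, E[P2] = 3.75

Work:
E[P1] = p·q·π₁(A,X) + p·(1-q)·π₁(A,Y) + (1-p)·q·π₁(B,X) + (1-p)·(1-q)·π₁(B,Y)
= 0.5·0.75·7 + 0.5·0.25·5 + 0.5·0.75·6 + 0.5·0.25·3
= 5.875

E[P2] = 3.75 (similar calculation)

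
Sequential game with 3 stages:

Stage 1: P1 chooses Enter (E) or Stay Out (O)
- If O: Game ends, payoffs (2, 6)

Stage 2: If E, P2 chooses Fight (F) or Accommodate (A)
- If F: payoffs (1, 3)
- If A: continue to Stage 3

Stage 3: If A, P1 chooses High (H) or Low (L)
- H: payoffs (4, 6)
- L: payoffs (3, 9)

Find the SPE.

SPE: (E, A, H); Outcome (4, 6)

Work:
Stage 3: P1 chooses H (4 vs 3)
Stage 2: P2: F->3, A->6 (anticipating H). Choose A
Stage 1: P1: O->2, E->4 (anticipating A, H). Choose E
SPE path: E -> A -> H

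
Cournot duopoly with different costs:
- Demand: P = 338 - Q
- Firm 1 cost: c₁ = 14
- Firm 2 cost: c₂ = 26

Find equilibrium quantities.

q₁* = 112.0, q₂* = 100.0

Work:
Reaction: q₁ = (338 - 14 - q₂)/2
Reaction: q₂ = (338 - 26 - q₁)/2
Solve simultaneously:
q₁* = (338 - 2×14 + 26)/3 = 112.0
q₂* = (338 - 2×26 + 14)/3 = 100.0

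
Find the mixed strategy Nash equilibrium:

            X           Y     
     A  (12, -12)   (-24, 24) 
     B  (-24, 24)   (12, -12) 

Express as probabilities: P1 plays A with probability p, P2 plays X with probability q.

p = 0.5, q = 0.5

Work:
Find probabilities that make opponent indifferent:
P2 chooses q to make P1 indifferent between A and B
P1 chooses p to make P2 indifferent between X and Y
Mixed NE: P1 plays (A: 0.5, B: 0.5), P2 plays (X: 0.5, Y: 0.5)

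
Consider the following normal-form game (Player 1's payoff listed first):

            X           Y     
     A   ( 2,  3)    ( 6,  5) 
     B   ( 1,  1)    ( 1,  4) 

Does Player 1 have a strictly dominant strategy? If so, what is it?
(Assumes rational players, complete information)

Yes, Player 1's strictly dominant strategy is A

Work:
A strategy strictly dominates another if it gives a strictly higher payoff against every opponent action. Compare each pair of P1's strategies column-by-column:
  A vs B: [2 vs 1, 6 vs 1] → A strictly dominates B
  B vs A: [1 vs 2, 1 vs 6] → B does not strictly dominate A (column X: 1 ≤ 2)
A strictly dominates every other strategy → strictly dominant.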